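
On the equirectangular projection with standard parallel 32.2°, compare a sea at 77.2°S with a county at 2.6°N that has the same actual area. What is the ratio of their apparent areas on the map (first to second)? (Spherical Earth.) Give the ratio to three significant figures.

In the equirectangular projection with standard parallel φ₀ = 32.2° (x = Rλ cos φ₀, y = Rφ), meridians are true-scale (h = 1) and the parallel scale is k = cos φ₀ / cos φ.
Areal scale at 77.2°: h·k = 1.000 × 3.819 = 3.819.
Areal scale at 2.6°: h·k = 1.000 × 0.8471 = 0.8471.
Ratio = 3.819/0.8471 ≈ 4.51.

4.51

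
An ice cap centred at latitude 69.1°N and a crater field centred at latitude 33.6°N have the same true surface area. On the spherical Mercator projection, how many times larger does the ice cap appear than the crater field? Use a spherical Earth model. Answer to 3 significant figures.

5.45

Mercator areal scale is sec²φ.
At 69.1°: sec²(69.1°) = 1/0.3567² = 7.858.
At 33.6°: sec²(33.6°) = 1/0.8329² = 1.441.
Ratio = 7.858/1.441 = cos²(33.6°)/cos²(69.1°) ≈ 5.45.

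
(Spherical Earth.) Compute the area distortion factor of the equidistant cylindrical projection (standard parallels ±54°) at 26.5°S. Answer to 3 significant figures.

With standard parallel φ₀ = 54°, the equirectangular projection gives x = Rλ cos φ₀, y = Rφ, so h = 1 and k = cos 54° / cos φ.
Areal scale = h·k = 1 × cos φ₀ / cos φ; at 26.5°, h = 1.000, k = 0.6568, so h·k = 0.6568.

0.657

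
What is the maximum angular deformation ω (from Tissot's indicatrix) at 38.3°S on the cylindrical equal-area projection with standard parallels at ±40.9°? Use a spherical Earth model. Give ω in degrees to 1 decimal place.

A cylindrical equal-area projection with standard parallel φ₀ has meridian scale h = cos φ / cos φ₀ and parallel scale k = cos φ₀ / cos φ (so areas are preserved, h·k = 1).
At 38.3°: h = 1.038, k = 0.9631; principal scales a = 1.038, b = 0.9631.
sin(ω/2) = (a − b)/(a + b) = 0.07512/2.001 = 0.03753, so ω = 2 arcsin(0.03753) ≈ 4.3°.

4.3°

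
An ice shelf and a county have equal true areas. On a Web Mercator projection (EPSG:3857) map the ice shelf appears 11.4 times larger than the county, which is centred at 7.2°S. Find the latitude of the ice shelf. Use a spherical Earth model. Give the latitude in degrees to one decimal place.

For equal true areas on Mercator, apparent areas scale as sec²φ, so the ratio is cos²φ₂ / cos²φ₁.
cos²φ₂ / cos²φ₁ = 11.4  ⇒  cos φ₁ = cos 7.2° / √11.4 = 0.9921/3.376 = 0.2938.
φ₁ = arccos(0.2938) ≈ 72.9°.

72.9°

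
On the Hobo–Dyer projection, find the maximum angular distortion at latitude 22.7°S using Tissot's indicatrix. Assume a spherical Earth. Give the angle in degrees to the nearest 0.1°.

The Hobo–Dyer projection is cylindrical equal-area with φ₀ = 37.5°. A cylindrical equal-area projection with standard parallel φ₀ has meridian scale h = cos φ / cos φ₀ and parallel scale k = cos φ₀ / cos φ (so areas are preserved, h·k = 1).
At 22.7°: h = 1.163, k = 0.8600; principal scales a = 1.163, b = 0.8600.
sin(ω/2) = (a − b)/(a + b) = 0.3029/2.023 = 0.1497, so ω = 2 arcsin(0.1497) ≈ 17.2°.

17.2°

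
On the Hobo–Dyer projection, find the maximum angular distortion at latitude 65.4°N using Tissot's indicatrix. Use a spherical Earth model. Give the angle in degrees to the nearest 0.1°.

The Hobo–Dyer projection is cylindrical equal-area with φ₀ = 37.5°. A cylindrical equal-area projection with standard parallel φ₀ has meridian scale h = cos φ / cos φ₀ and parallel scale k = cos φ₀ / cos φ (so areas are preserved, h·k = 1).
At 65.4°: h = 0.5247, k = 1.906; principal scales a = 1.906, b = 0.5247.
sin(ω/2) = (a − b)/(a + b) = 1.381/2.431 = 0.5682, so ω = 2 arcsin(0.5682) ≈ 69.3°.

69.3°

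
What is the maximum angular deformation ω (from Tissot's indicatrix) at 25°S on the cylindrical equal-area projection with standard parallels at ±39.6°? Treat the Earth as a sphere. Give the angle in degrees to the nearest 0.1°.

Cylindrical equal-area (φ₀ = 39.6°): h = cos φ / cos 39.6° along meridians, k = cos 39.6° / cos φ along parallels; h·k = 1.
At 25°: h = 1.176, k = 0.8502; principal scales a = 1.176, b = 0.8502.
sin(ω/2) = (a − b)/(a + b) = 0.3261/2.026 = 0.1609, so ω = 2 arcsin(0.1609) ≈ 18.5°.

18.5°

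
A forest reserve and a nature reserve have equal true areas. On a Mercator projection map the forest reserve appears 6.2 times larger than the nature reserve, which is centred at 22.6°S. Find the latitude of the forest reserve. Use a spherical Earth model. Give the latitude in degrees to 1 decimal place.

68.2°

For equal true areas on Mercator, apparent areas scale as sec²φ, so the ratio is cos²φ₂ / cos²φ₁.
cos²φ₂ / cos²φ₁ = 6.2  ⇒  cos φ₁ = cos 22.6° / √6.2 = 0.9232/2.490 = 0.3708.
φ₁ = arccos(0.3708) ≈ 68.2°.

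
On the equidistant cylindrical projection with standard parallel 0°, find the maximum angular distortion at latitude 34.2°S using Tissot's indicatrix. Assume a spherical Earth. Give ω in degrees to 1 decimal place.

10.9°

In the plate carrée (x = Rλ, y = Rφ), meridians are true-scale (h = 1) and parallels are stretched by k = sec φ.
At 34.2°: h = 1.000, k = 1.209; principal scales a = 1.209, b = 1.000.
sin(ω/2) = (a − b)/(a + b) = 0.2091/2.209 = 0.09464, so ω = 2 arcsin(0.09464) ≈ 10.9°.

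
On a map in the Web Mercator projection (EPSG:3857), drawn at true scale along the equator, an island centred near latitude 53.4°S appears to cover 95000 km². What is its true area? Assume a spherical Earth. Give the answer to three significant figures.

Mercator is conformal, so the point scale is isotropic: h = k = sec φ = 1/cos φ.
Areal scale = k² = sec²φ = 1/cos²(53.4°) = 1/0.5962² = 2.813.
True area = apparent / (areal scale) = 95000 / 2.813 ≈ 33800 km².

33800 km²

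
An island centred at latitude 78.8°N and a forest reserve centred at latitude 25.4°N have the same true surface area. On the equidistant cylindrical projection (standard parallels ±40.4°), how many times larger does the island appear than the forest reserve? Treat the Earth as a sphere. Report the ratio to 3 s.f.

In the equirectangular projection with standard parallel φ₀ = 40.4° (x = Rλ cos φ₀, y = Rφ), meridians are true-scale (h = 1) and the parallel scale is k = cos φ₀ / cos φ.
Areal scale at 78.8°: h·k = 1.000 × 3.921 = 3.921.
Areal scale at 25.4°: h·k = 1.000 × 0.8430 = 0.8430.
Ratio = 3.921/0.8430 ≈ 4.65.

4.65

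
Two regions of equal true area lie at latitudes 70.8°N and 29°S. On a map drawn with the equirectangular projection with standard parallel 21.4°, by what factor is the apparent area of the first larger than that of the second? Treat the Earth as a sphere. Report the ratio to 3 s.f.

The equidistant cylindrical projection with φ₀ = 21.4° has h = 1 (meridians true) and k = cos φ₀ / cos φ along parallels.
Areal scale at 70.8°: h·k = 1.000 × 2.831 = 2.831.
Areal scale at 29°: h·k = 1.000 × 1.065 = 1.065.
Ratio = 2.831/1.065 ≈ 2.66.

2.66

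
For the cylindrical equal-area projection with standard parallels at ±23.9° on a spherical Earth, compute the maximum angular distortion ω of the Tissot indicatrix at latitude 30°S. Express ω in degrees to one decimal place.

6.2°

Cylindrical equal-area (φ₀ = 23.9°): h = cos φ / cos 23.9° along meridians, k = cos 23.9° / cos φ along parallels; h·k = 1.
At 30°: h = 0.9472, k = 1.056; principal scales a = 1.056, b = 0.9472.
sin(ω/2) = (a − b)/(a + b) = 0.1084/2.003 = 0.05414, so ω = 2 arcsin(0.05414) ≈ 6.2°.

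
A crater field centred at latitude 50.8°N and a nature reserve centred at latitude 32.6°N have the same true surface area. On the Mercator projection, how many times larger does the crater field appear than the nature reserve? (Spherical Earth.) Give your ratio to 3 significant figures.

1.78

Mercator areal scale is sec²φ.
At 50.8°: sec²(50.8°) = 1/0.6320² = 2.503.
At 32.6°: sec²(32.6°) = 1/0.8425² = 1.409.
Ratio = 2.503/1.409 = cos²(32.6°)/cos²(50.8°) ≈ 1.78.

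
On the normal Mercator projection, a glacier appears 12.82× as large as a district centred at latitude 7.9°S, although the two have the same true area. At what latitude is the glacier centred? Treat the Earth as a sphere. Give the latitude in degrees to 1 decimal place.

73.9°

For equal true areas on Mercator, apparent areas scale as sec²φ, so the ratio is cos²φ₂ / cos²φ₁.
cos²φ₂ / cos²φ₁ = 12.82  ⇒  cos φ₁ = cos 7.9° / √12.82 = 0.9905/3.581 = 0.2766.
φ₁ = arccos(0.2766) ≈ 73.9°.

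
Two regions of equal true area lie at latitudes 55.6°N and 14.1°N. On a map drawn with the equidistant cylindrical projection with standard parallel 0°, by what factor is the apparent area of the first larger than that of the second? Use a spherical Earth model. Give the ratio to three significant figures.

1.72

For the equirectangular projection with φ₀ = 0 (plate carrée), h = 1 along meridians and k = sec φ along parallels.
Areal scale at 55.6°: h·k = 1.000 × 1.770 = 1.770.
Areal scale at 14.1°: h·k = 1.000 × 1.031 = 1.031.
Ratio = 1.770/1.031 ≈ 1.72.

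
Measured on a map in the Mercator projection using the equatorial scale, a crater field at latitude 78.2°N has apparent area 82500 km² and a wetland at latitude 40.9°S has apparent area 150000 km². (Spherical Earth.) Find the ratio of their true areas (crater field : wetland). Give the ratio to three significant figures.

Since Mercator area scale is 1/cos²φ, the true area equals the apparent area multiplied by cos²φ.
True area of crater field: 82500 × cos²(78.2°) = 82500 × 0.04182 = 3450 km².
True area of wetland: 150000 × cos²(40.9°) = 150000 × 0.5713 = 85700 km².
Ratio = 3450 / 85700 ≈ 0.0403.

0.0403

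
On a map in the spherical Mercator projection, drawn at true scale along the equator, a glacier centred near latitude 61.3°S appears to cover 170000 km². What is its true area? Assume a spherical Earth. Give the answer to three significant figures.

39200 km²

For Mercator, h = k = sec φ (a conformal cylindrical projection has a single point scale, 1/cos φ).
Areal scale = k² = sec²φ = 1/cos²(61.3°) = 1/0.4802² = 4.336.
True area = apparent / (areal scale) = 170000 / 4.336 ≈ 39200 km².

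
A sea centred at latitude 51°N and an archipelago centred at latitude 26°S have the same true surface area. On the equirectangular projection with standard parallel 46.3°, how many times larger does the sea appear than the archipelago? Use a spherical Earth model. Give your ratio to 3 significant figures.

In the equirectangular projection with standard parallel φ₀ = 46.3° (x = Rλ cos φ₀, y = Rφ), meridians are true-scale (h = 1) and the parallel scale is k = cos φ₀ / cos φ.
Areal scale at 51°: h·k = 1.000 × 1.098 = 1.098.
Areal scale at 26°: h·k = 1.000 × 0.7687 = 0.7687.
Ratio = 1.098/0.7687 ≈ 1.43.

1.43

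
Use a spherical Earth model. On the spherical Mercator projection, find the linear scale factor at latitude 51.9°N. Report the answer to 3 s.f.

For Mercator, h = k = sec φ (a conformal cylindrical projection has a single point scale, 1/cos φ).
k = 1/cos 51.9° = 1/0.6170 = 1.621.

1.62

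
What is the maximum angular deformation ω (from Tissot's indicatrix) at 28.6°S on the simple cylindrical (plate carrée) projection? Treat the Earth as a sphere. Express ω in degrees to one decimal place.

For the equirectangular projection with φ₀ = 0 (plate carrée), h = 1 along meridians and k = sec φ along parallels.
At 28.6°: h = 1.000, k = 1.139; principal scales a = 1.139, b = 1.000.
sin(ω/2) = (a − b)/(a + b) = 0.1390/2.139 = 0.06497, so ω = 2 arcsin(0.06497) ≈ 7.5°.

7.5°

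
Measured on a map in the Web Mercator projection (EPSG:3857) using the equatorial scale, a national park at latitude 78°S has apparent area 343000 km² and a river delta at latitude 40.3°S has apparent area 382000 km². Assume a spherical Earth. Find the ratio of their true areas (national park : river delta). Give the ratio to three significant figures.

0.0667

On Mercator the areal scale is sec²φ, so true area = apparent × cos²φ.
True area of national park: 343000 × cos²(78°) = 343000 × 0.04323 = 14830 km².
True area of river delta: 382000 × cos²(40.3°) = 382000 × 0.5817 = 222200 km².
Ratio = 14830 / 222200 ≈ 0.0667.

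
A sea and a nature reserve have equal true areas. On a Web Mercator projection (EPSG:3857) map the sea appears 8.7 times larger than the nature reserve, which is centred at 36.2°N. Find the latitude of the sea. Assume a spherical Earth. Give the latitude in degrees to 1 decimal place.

74.1°

Mercator areal scale is sec²φ, so apparent-area ratio = sec²φ₁ / sec²φ₂ = cos²φ₂ / cos²φ₁.
cos²φ₂ / cos²φ₁ = 8.7  ⇒  cos φ₁ = cos 36.2° / √8.7 = 0.8070/2.950 = 0.2736.
φ₁ = arccos(0.2736) ≈ 74.1°.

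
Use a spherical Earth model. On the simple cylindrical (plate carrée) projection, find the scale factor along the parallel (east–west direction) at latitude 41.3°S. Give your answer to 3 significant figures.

1.33

Plate carrée maps x = Rλ, y = Rφ. The meridian scale is h = 1 and the parallel scale is k = 1/cos φ = sec φ.
k = 1/cos 41.3° = 1/0.7513 = 1.331.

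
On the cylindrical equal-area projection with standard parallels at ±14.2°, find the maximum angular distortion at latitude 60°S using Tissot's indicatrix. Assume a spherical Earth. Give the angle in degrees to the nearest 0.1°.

70.9°

Cylindrical equal-area (φ₀ = 14.2°): h = cos φ / cos 14.2° along meridians, k = cos 14.2° / cos φ along parallels; h·k = 1.
At 60°: h = 0.5158, k = 1.939; principal scales a = 1.939, b = 0.5158.
sin(ω/2) = (a − b)/(a + b) = 1.423/2.455 = 0.5798, so ω = 2 arcsin(0.5798) ≈ 70.9°.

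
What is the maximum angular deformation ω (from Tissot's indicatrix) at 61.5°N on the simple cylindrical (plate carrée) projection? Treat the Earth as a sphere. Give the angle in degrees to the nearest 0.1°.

Plate carrée maps x = Rλ, y = Rφ. The meridian scale is h = 1 and the parallel scale is k = 1/cos φ = sec φ.
At 61.5°: h = 1.000, k = 2.096; principal scales a = 2.096, b = 1.000.
sin(ω/2) = (a − b)/(a + b) = 1.096/3.096 = 0.3540, so ω = 2 arcsin(0.3540) ≈ 41.5°.

41.5°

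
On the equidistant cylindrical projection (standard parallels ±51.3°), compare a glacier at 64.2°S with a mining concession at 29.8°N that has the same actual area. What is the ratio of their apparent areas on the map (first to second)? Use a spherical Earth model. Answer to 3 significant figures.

The equidistant cylindrical projection with φ₀ = 51.3° has h = 1 (meridians true) and k = cos φ₀ / cos φ along parallels.
Areal scale at 64.2°: h·k = 1.000 × 1.437 = 1.437.
Areal scale at 29.8°: h·k = 1.000 × 0.7205 = 0.7205.
Ratio = 1.437/0.7205 ≈ 1.99.

1.99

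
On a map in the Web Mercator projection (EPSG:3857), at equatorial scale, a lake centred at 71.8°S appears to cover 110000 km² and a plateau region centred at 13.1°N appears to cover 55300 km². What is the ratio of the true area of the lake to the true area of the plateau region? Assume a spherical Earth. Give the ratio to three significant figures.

0.205

Mercator's areal exaggeration is sec²φ; hence true area = (apparent area) · cos²φ.
True area of lake: 110000 × cos²(71.8°) = 110000 × 0.09755 = 10730 km².
True area of plateau region: 55300 × cos²(13.1°) = 55300 × 0.9486 = 52460 km².
Ratio = 10730 / 52460 ≈ 0.205.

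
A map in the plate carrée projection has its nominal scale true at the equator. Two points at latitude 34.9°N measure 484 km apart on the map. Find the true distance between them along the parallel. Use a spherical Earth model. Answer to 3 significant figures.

For the equirectangular projection with φ₀ = 0 (plate carrée), h = 1 along meridians and k = sec φ along parallels.
Along the parallel at 34.9°, map distances are exaggerated by k = sec 34.9° = 1.219.
True distance = 484 / 1.219 = 484 × cos 34.9° ≈ 397 km.

397 km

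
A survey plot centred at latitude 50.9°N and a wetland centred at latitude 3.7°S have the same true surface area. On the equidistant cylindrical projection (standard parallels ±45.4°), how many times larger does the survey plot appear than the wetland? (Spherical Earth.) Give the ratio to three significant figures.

In the equirectangular projection with standard parallel φ₀ = 45.4° (x = Rλ cos φ₀, y = Rφ), meridians are true-scale (h = 1) and the parallel scale is k = cos φ₀ / cos φ.
Areal scale at 50.9°: h·k = 1.000 × 1.113 = 1.113.
Areal scale at 3.7°: h·k = 1.000 × 0.7036 = 0.7036.
Ratio = 1.113/0.7036 ≈ 1.58.

1.58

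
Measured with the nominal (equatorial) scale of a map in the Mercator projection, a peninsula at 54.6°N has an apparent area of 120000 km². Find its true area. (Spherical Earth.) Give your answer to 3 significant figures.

The Mercator projection is conformal; its linear scale factor is the same in every direction and equals sec φ = 1/cos φ.
Areal scale = k² = sec²φ = 1/cos²(54.6°) = 1/0.5793² = 2.980.
True area = apparent / (areal scale) = 120000 / 2.980 ≈ 40300 km².

40300 km²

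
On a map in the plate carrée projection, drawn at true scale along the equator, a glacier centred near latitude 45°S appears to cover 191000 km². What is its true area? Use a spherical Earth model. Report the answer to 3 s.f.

135000 km²

For the equirectangular projection with φ₀ = 0 (plate carrée), h = 1 along meridians and k = sec φ along parallels.
Areal scale = h·k = 1 × sec φ; at 45°, h = 1.000, k = 1.414, so h·k = 1.414.
True area = apparent / (areal scale) = 191000 / 1.414 ≈ 135000 km².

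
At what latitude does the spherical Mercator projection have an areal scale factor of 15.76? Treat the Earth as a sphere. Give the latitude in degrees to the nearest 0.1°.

75.4°

Mercator areal scale is sec²φ.
sec²φ = 15.76  ⇒  cos²φ = 0.06345  ⇒  cos φ = 0.2519.
φ = arccos(0.2519) ≈ 75.4°.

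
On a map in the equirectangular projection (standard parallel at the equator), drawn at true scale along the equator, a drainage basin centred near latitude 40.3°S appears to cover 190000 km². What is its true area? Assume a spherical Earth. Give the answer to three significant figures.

145000 km²

In the plate carrée (x = Rλ, y = Rφ), meridians are true-scale (h = 1) and parallels are stretched by k = sec φ.
Areal scale = h·k = 1 × sec φ; at 40.3°, h = 1.000, k = 1.311, so h·k = 1.311.
True area = apparent / (areal scale) = 190000 / 1.311 ≈ 145000 km².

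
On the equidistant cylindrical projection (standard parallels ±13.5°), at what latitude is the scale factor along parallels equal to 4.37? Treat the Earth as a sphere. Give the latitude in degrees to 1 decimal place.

With standard parallel φ₀ = 13.5°, the equirectangular projection gives x = Rλ cos φ₀, y = Rφ, so h = 1 and k = cos 13.5° / cos φ.
k = cos φ₀ / cos φ = 4.37  ⇒  cos φ = cos 13.5° / 4.37 = 0.2225.
φ = arccos(0.2225) ≈ 77.1°.

77.1°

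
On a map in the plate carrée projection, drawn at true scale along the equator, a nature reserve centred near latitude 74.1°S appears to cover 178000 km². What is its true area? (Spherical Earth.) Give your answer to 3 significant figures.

48800 km²

In the plate carrée (x = Rλ, y = Rφ), meridians are true-scale (h = 1) and parallels are stretched by k = sec φ.
Areal scale = h·k = 1 × sec φ; at 74.1°, h = 1.000, k = 3.650, so h·k = 3.650.
True area = apparent / (areal scale) = 178000 / 3.650 ≈ 48800 km².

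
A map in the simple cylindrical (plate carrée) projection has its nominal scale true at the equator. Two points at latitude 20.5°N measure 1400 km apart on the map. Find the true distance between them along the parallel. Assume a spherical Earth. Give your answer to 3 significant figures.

For the equirectangular projection with φ₀ = 0 (plate carrée), h = 1 along meridians and k = sec φ along parallels.
Along the parallel at 20.5°, map distances are exaggerated by k = sec 20.5° = 1.068.
True distance = 1400 / 1.068 = 1400 × cos 20.5° ≈ 1310 km.

1310 km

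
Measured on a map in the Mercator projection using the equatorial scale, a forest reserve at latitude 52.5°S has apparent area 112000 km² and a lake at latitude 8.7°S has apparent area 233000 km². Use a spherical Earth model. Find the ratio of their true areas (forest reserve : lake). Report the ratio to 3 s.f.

0.182

On Mercator the areal scale is sec²φ, so true area = apparent × cos²φ.
True area of forest reserve: 112000 × cos²(52.5°) = 112000 × 0.3706 = 41510 km².
True area of lake: 233000 × cos²(8.7°) = 233000 × 0.9771 = 227700 km².
Ratio = 41510 / 227700 ≈ 0.182.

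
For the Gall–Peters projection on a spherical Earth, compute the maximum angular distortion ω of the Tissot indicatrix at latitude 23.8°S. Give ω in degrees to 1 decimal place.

29.2°

Gall–Peters is a cylindrical equal-area projection with standard parallels at ±45°. A cylindrical equal-area projection with standard parallel φ₀ has meridian scale h = cos φ / cos φ₀ and parallel scale k = cos φ₀ / cos φ (so areas are preserved, h·k = 1).
At 23.8°: h = 1.294, k = 0.7728; principal scales a = 1.294, b = 0.7728.
sin(ω/2) = (a − b)/(a + b) = 0.5211/2.067 = 0.2521, so ω = 2 arcsin(0.2521) ≈ 29.2°.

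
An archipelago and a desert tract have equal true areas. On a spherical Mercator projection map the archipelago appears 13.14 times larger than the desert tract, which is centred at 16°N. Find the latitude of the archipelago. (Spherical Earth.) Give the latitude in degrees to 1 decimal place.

On Mercator, (apparent₁)/(apparent₂) = sec²φ₁ / sec²φ₂ when true areas are equal.
cos²φ₂ / cos²φ₁ = 13.14  ⇒  cos φ₁ = cos 16° / √13.14 = 0.9613/3.625 = 0.2652.
φ₁ = arccos(0.2652) ≈ 74.6°.

74.6°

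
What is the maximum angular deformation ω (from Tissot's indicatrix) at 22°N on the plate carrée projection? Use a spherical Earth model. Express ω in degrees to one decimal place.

For the equirectangular projection with φ₀ = 0 (plate carrée), h = 1 along meridians and k = sec φ along parallels.
At 22°: h = 1.000, k = 1.079; principal scales a = 1.079, b = 1.000.
sin(ω/2) = (a − b)/(a + b) = 0.07853/2.079 = 0.03778, so ω = 2 arcsin(0.03778) ≈ 4.3°.

4.3°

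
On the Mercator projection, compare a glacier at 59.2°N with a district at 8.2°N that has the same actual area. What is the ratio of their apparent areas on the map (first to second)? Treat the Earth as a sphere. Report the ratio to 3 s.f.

On Mercator, area is exaggerated by sec²φ = 1/cos²φ.
At 59.2°: sec²(59.2°) = 1/0.5120² = 3.814.
At 8.2°: sec²(8.2°) = 1/0.9898² = 1.021.
Ratio = 3.814/1.021 = cos²(8.2°)/cos²(59.2°) ≈ 3.74.

3.74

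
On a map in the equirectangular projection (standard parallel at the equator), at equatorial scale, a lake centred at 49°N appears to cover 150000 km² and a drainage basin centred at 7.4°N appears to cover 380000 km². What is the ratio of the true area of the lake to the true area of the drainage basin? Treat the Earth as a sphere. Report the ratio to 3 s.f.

0.261

On the plate carrée, areal scale = h·k = 1 × sec φ, so true area = apparent × cos φ.
True area of lake: 150000 × cos(49°) = 150000 × 0.6561 = 98410 km².
True area of drainage basin: 380000 × cos(7.4°) = 380000 × 0.9917 = 376800 km².
Ratio = 98410 / 376800 ≈ 0.261.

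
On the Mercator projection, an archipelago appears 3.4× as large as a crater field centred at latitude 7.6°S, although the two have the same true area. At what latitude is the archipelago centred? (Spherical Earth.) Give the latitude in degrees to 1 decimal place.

57.5°

For equal true areas on Mercator, apparent areas scale as sec²φ, so the ratio is cos²φ₂ / cos²φ₁.
cos²φ₂ / cos²φ₁ = 3.4  ⇒  cos φ₁ = cos 7.6° / √3.4 = 0.9912/1.844 = 0.5376.
φ₁ = arccos(0.5376) ≈ 57.5°.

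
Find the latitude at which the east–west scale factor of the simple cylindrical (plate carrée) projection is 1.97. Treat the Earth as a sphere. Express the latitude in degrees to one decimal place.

59.5°

Plate carrée: h = 1, k = sec φ along parallels.
sec φ = 1.97  ⇒  cos φ = 0.5076  ⇒  φ ≈ 59.5°.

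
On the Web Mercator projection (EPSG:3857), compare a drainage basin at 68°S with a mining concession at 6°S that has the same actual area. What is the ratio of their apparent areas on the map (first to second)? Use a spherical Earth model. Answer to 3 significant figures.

7.05

On Mercator, area is exaggerated by sec²φ = 1/cos²φ.
At 68°: sec²(68°) = 1/0.3746² = 7.126.
At 6°: sec²(6°) = 1/0.9945² = 1.011.
Ratio = 7.126/1.011 = cos²(6°)/cos²(68°) ≈ 7.05.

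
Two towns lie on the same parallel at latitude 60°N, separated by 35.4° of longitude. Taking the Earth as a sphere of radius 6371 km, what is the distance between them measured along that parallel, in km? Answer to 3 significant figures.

Arc length along a parallel = R cos φ · Δλ (with Δλ in radians).
= 6371 × cos 60° × (35.4° × π/180) = 6371 × 0.5000 × 0.6178 ≈ 1970 km.

1970 km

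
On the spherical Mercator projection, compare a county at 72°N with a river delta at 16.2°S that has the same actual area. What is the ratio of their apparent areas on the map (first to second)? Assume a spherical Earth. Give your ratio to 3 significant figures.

On Mercator, area is exaggerated by sec²φ = 1/cos²φ.
At 72°: sec²(72°) = 1/0.3090² = 10.47.
At 16.2°: sec²(16.2°) = 1/0.9603² = 1.084.
Ratio = 10.47/1.084 = cos²(16.2°)/cos²(72°) ≈ 9.66.

9.66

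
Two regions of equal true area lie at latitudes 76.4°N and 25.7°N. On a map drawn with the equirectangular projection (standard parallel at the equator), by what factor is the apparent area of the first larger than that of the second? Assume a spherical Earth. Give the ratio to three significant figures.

In the plate carrée (x = Rλ, y = Rφ), meridians are true-scale (h = 1) and parallels are stretched by k = sec φ.
Areal scale at 76.4°: h·k = 1.000 × 4.253 = 4.253.
Areal scale at 25.7°: h·k = 1.000 × 1.110 = 1.110.
Ratio = 4.253/1.110 ≈ 3.83.

3.83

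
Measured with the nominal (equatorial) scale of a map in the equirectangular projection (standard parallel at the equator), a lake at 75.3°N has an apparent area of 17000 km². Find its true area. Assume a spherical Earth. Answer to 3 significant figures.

In the plate carrée (x = Rλ, y = Rφ), meridians are true-scale (h = 1) and parallels are stretched by k = sec φ.
Areal scale = h·k = 1 × sec φ; at 75.3°, h = 1.000, k = 3.941, so h·k = 3.941.
True area = apparent / (areal scale) = 17000 / 3.941 ≈ 4310 km².

4310 km²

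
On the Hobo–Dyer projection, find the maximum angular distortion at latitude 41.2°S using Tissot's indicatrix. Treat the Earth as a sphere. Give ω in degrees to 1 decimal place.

6.1°

Hobo–Dyer is a cylindrical equal-area projection with standard parallels at ±37.5°. For cylindrical equal-area with standard parallel φ₀, h = cos φ / cos φ₀ and k = cos φ₀ / cos φ, so h·k = 1.
At 41.2°: h = 0.9484, k = 1.054; principal scales a = 1.054, b = 0.9484.
sin(ω/2) = (a − b)/(a + b) = 0.1060/2.003 = 0.05293, so ω = 2 arcsin(0.05293) ≈ 6.1°.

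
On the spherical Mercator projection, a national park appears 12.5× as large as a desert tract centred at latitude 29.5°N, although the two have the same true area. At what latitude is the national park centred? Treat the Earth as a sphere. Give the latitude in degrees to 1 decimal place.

Mercator areal scale is sec²φ, so apparent-area ratio = sec²φ₁ / sec²φ₂ = cos²φ₂ / cos²φ₁.
cos²φ₂ / cos²φ₁ = 12.5  ⇒  cos φ₁ = cos 29.5° / √12.5 = 0.8704/3.536 = 0.2462.
φ₁ = arccos(0.2462) ≈ 75.7°.

75.7°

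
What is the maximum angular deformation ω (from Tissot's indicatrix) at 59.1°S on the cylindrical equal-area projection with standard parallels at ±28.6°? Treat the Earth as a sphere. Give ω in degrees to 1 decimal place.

Cylindrical equal-area (φ₀ = 28.6°): h = cos φ / cos 28.6° along meridians, k = cos 28.6° / cos φ along parallels; h·k = 1.
At 59.1°: h = 0.5849, k = 1.710; principal scales a = 1.710, b = 0.5849.
sin(ω/2) = (a − b)/(a + b) = 1.125/2.295 = 0.4902, so ω = 2 arcsin(0.4902) ≈ 58.7°.

58.7°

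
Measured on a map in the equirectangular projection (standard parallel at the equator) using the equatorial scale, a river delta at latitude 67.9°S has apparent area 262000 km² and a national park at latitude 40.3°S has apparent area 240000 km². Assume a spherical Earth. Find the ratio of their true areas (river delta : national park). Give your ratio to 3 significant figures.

0.539

On the plate carrée, areal scale = h·k = 1 × sec φ, so true area = apparent × cos φ.
True area of river delta: 262000 × cos(67.9°) = 262000 × 0.3762 = 98570 km².
True area of national park: 240000 × cos(40.3°) = 240000 × 0.7627 = 183000 km².
Ratio = 98570 / 183000 ≈ 0.539.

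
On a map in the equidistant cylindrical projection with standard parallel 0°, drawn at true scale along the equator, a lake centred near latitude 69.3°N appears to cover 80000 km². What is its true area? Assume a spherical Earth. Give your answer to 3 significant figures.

Plate carrée maps x = Rλ, y = Rφ. The meridian scale is h = 1 and the parallel scale is k = 1/cos φ = sec φ.
Areal scale = h·k = 1 × sec φ; at 69.3°, h = 1.000, k = 2.829, so h·k = 2.829.
True area = apparent / (areal scale) = 80000 / 2.829 ≈ 28300 km².

28300 km²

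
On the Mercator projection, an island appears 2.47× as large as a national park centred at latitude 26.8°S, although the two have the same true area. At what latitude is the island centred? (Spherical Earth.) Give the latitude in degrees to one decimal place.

On Mercator, (apparent₁)/(apparent₂) = sec²φ₁ / sec²φ₂ when true areas are equal.
cos²φ₂ / cos²φ₁ = 2.47  ⇒  cos φ₁ = cos 26.8° / √2.47 = 0.8926/1.572 = 0.5679.
φ₁ = arccos(0.5679) ≈ 55.4°.

55.4°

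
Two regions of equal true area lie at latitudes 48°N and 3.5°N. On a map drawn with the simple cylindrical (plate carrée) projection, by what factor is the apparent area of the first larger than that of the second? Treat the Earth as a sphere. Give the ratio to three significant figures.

1.49

Plate carrée maps x = Rλ, y = Rφ. The meridian scale is h = 1 and the parallel scale is k = 1/cos φ = sec φ.
Areal scale at 48°: h·k = 1.000 × 1.494 = 1.494.
Areal scale at 3.5°: h·k = 1.000 × 1.002 = 1.002.
Ratio = 1.494/1.002 ≈ 1.49.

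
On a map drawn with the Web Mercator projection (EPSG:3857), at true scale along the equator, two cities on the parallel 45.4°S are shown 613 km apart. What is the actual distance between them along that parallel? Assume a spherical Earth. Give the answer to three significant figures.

Mercator is conformal, so the point scale is isotropic: h = k = sec φ = 1/cos φ.
Along the parallel at 45.4°, map distances are exaggerated by k = sec 45.4° = 1.424.
True distance = 613 / 1.424 = 613 × cos 45.4° ≈ 430 km.

430 km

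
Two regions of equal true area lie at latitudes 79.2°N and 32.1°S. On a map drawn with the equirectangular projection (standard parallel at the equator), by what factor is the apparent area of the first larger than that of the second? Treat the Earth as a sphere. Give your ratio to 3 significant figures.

4.52

In the plate carrée (x = Rλ, y = Rφ), meridians are true-scale (h = 1) and parallels are stretched by k = sec φ.
Areal scale at 79.2°: h·k = 1.000 × 5.337 = 5.337.
Areal scale at 32.1°: h·k = 1.000 × 1.180 = 1.180.
Ratio = 5.337/1.180 ≈ 4.52.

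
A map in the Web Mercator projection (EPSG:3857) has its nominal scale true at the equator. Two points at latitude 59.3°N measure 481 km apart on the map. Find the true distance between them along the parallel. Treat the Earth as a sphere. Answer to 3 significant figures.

246 km

Mercator is conformal, so the point scale is isotropic: h = k = sec φ = 1/cos φ.
Along the parallel at 59.3°, map distances are exaggerated by k = sec 59.3° = 1.959.
True distance = 481 / 1.959 = 481 × cos 59.3° ≈ 246 km.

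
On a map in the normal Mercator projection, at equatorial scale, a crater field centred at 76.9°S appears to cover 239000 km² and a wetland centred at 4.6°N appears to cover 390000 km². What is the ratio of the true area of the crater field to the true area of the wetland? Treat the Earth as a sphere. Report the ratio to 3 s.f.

0.0317

Mercator's areal exaggeration is sec²φ; hence true area = (apparent area) · cos²φ.
True area of crater field: 239000 × cos²(76.9°) = 239000 × 0.05137 = 12280 km².
True area of wetland: 390000 × cos²(4.6°) = 390000 × 0.9936 = 387500 km².
Ratio = 12280 / 387500 ≈ 0.0317.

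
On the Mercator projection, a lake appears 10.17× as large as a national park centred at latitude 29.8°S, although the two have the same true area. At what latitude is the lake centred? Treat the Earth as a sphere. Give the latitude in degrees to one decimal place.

On Mercator, (apparent₁)/(apparent₂) = sec²φ₁ / sec²φ₂ when true areas are equal.
cos²φ₂ / cos²φ₁ = 10.17  ⇒  cos φ₁ = cos 29.8° / √10.17 = 0.8678/3.189 = 0.2721.
φ₁ = arccos(0.2721) ≈ 74.2°.

74.2°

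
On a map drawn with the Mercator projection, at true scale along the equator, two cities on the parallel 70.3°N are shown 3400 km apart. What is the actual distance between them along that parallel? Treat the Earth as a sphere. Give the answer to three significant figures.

1150 km

The Mercator projection is conformal; its linear scale factor is the same in every direction and equals sec φ = 1/cos φ.
Along the parallel at 70.3°, map distances are exaggerated by k = sec 70.3° = 2.967.
True distance = 3400 / 2.967 = 3400 × cos 70.3° ≈ 1150 km.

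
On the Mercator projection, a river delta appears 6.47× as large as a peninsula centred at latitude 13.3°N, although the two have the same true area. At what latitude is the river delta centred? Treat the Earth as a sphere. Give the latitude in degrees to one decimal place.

For equal true areas on Mercator, apparent areas scale as sec²φ, so the ratio is cos²φ₂ / cos²φ₁.
cos²φ₂ / cos²φ₁ = 6.47  ⇒  cos φ₁ = cos 13.3° / √6.47 = 0.9732/2.544 = 0.3826.
φ₁ = arccos(0.3826) ≈ 67.5°.

67.5°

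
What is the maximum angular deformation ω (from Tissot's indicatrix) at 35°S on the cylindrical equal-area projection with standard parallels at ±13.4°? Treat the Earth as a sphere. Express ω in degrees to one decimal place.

A cylindrical equal-area projection with standard parallel φ₀ has meridian scale h = cos φ / cos φ₀ and parallel scale k = cos φ₀ / cos φ (so areas are preserved, h·k = 1).
At 35°: h = 0.8421, k = 1.188; principal scales a = 1.188, b = 0.8421.
sin(ω/2) = (a − b)/(a + b) = 0.3455/2.030 = 0.1702, so ω = 2 arcsin(0.1702) ≈ 19.6°.

19.6°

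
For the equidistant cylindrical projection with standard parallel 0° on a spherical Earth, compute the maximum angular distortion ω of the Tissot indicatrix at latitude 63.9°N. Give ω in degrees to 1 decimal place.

For the equirectangular projection with φ₀ = 0 (plate carrée), h = 1 along meridians and k = sec φ along parallels.
At 63.9°: h = 1.000, k = 2.273; principal scales a = 2.273, b = 1.000.
sin(ω/2) = (a − b)/(a + b) = 1.273/3.273 = 0.3889, so ω = 2 arcsin(0.3889) ≈ 45.8°.

45.8°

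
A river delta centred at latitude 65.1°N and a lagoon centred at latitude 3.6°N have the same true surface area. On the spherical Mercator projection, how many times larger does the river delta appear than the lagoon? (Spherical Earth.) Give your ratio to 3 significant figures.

5.62

Mercator areal scale is sec²φ.
At 65.1°: sec²(65.1°) = 1/0.4210² = 5.641.
At 3.6°: sec²(3.6°) = 1/0.9980² = 1.004.
Ratio = 5.641/1.004 = cos²(3.6°)/cos²(65.1°) ≈ 5.62.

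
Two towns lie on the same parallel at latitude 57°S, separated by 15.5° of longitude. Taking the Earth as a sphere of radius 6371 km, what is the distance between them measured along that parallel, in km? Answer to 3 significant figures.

939 km

Arc length along a parallel = R cos φ · Δλ (with Δλ in radians).
= 6371 × cos 57° × (15.5° × π/180) = 6371 × 0.5446 × 0.2705 ≈ 939 km.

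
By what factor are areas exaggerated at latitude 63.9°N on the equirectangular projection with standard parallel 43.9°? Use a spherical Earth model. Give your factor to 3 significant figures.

1.64

The equidistant cylindrical projection with φ₀ = 43.9° has h = 1 (meridians true) and k = cos φ₀ / cos φ along parallels.
Areal scale = h·k = 1 × cos φ₀ / cos φ; at 63.9°, h = 1.000, k = 1.638, so h·k = 1.638.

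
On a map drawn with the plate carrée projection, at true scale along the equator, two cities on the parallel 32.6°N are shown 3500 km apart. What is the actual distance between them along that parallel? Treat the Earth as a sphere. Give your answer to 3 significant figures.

Plate carrée maps x = Rλ, y = Rφ. The meridian scale is h = 1 and the parallel scale is k = 1/cos φ = sec φ.
Along the parallel at 32.6°, map distances are exaggerated by k = sec 32.6° = 1.187.
True distance = 3500 / 1.187 = 3500 × cos 32.6° ≈ 2950 km.

2950 km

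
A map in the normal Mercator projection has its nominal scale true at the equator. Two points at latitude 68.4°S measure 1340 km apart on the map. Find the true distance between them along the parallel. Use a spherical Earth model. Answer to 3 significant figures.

The Mercator projection is conformal; its linear scale factor is the same in every direction and equals sec φ = 1/cos φ.
Along the parallel at 68.4°, map distances are exaggerated by k = sec 68.4° = 2.716.
True distance = 1340 / 2.716 = 1340 × cos 68.4° ≈ 493 km.

493 km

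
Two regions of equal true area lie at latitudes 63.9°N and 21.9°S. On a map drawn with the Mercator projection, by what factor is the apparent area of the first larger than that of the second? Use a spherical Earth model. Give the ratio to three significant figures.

On Mercator, area is exaggerated by sec²φ = 1/cos²φ.
At 63.9°: sec²(63.9°) = 1/0.4399² = 5.167.
At 21.9°: sec²(21.9°) = 1/0.9278² = 1.162.
Ratio = 5.167/1.162 = cos²(21.9°)/cos²(63.9°) ≈ 4.45.

4.45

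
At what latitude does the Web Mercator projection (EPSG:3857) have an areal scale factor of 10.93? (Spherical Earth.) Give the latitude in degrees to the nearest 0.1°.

72.4°

Mercator areal scale is sec²φ.
sec²φ = 10.93  ⇒  cos²φ = 0.09149  ⇒  cos φ = 0.3025.
φ = arccos(0.3025) ≈ 72.4°.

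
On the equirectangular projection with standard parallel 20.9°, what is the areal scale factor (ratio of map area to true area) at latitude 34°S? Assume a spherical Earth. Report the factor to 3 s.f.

In the equirectangular projection with standard parallel φ₀ = 20.9° (x = Rλ cos φ₀, y = Rφ), meridians are true-scale (h = 1) and the parallel scale is k = cos φ₀ / cos φ.
Areal scale = h·k = 1 × cos φ₀ / cos φ; at 34°, h = 1.000, k = 1.127, so h·k = 1.127.

1.13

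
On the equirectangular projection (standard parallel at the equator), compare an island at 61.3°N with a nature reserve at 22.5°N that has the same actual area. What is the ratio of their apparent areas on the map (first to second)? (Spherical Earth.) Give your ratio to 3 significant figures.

Plate carrée maps x = Rλ, y = Rφ. The meridian scale is h = 1 and the parallel scale is k = 1/cos φ = sec φ.
Areal scale at 61.3°: h·k = 1.000 × 2.082 = 2.082.
Areal scale at 22.5°: h·k = 1.000 × 1.082 = 1.082.
Ratio = 2.082/1.082 ≈ 1.92.

1.92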